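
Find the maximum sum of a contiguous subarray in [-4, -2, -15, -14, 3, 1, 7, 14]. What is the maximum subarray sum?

Using Kadane's algorithm on [-4, -2, -15, -14, 3, 1, 7, 14]:

Scanning through the array:
Position 1 (value -2): max_ending_here = -2, max_so_far = -2
Position 2 (value -15): max_ending_here = -15, max_so_far = -2
Position 3 (value -14): max_ending_here = -14, max_so_far = -2
Position 4 (value 3): max_ending_here = 3, max_so_far = 3
Position 5 (value 1): max_ending_here = 4, max_so_far = 4
Position 6 (value 7): max_ending_here = 11, max_so_far = 11
Position 7 (value 14): max_ending_here = 25, max_so_far = 25

Maximum subarray: [3, 1, 7, 14]
Maximum sum: 25

The maximum subarray is [3, 1, 7, 14] with sum 25. This subarray runs from index 4 to index 7.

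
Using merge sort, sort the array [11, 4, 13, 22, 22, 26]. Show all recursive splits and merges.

Merge sort trace:

Split: [11, 4, 13, 22, 22, 26] -> [11, 4, 13] and [22, 22, 26]
  Split: [11, 4, 13] -> [11] and [4, 13]
    Split: [4, 13] -> [4] and [13]
    Merge: [4] + [13] -> [4, 13]
  Merge: [11] + [4, 13] -> [4, 11, 13]
  Split: [22, 22, 26] -> [22] and [22, 26]
    Split: [22, 26] -> [22] and [26]
    Merge: [22] + [26] -> [22, 26]
  Merge: [22] + [22, 26] -> [22, 22, 26]
Merge: [4, 11, 13] + [22, 22, 26] -> [4, 11, 13, 22, 22, 26]

Final sorted array: [4, 11, 13, 22, 22, 26]

The merge sort proceeds by recursively splitting the array and merging sorted halves.
After all merges, the sorted array is [4, 11, 13, 22, 22, 26].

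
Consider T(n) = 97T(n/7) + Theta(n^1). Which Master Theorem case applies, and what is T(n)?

Master Theorem for T(n) = 97T(n/7) + O(n^1):

a = 97, b = 7, c = 1
log_b(a) = log_7(97) = 2.3509

Case 1: c = 1 < log_7(97) = 2.3509
T(n) = O(n^(log_7 97))

For T(n) = 97T(n/7) + O(n^1): log_7(97) = 2.3509. This is Case 1 of the Master Theorem (c < log_b(a), work dominated by leaves), giving O(n^(log_7 97)).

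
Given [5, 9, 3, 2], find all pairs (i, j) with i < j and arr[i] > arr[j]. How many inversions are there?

Finding inversions in [5, 9, 3, 2]:

(0, 2): arr[0]=5 > arr[2]=3
(0, 3): arr[0]=5 > arr[3]=2
(1, 2): arr[1]=9 > arr[2]=3
(1, 3): arr[1]=9 > arr[3]=2
(2, 3): arr[2]=3 > arr[3]=2

Total inversions: 5

The array has 5 inversion(s): (0,2), (0,3), (1,2), (1,3), (2,3). Each pair (i,j) satisfies i < j and arr[i] > arr[j].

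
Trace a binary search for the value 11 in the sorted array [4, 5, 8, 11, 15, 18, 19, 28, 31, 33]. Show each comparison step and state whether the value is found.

Binary search for 11 in [4, 5, 8, 11, 15, 18, 19, 28, 31, 33]:

lo=0, hi=9, mid=4, arr[mid]=15 -> 15 > 11, search left half
lo=0, hi=3, mid=1, arr[mid]=5 -> 5 < 11, search right half
lo=2, hi=3, mid=2, arr[mid]=8 -> 8 < 11, search right half
lo=3, hi=3, mid=3, arr[mid]=11 -> Found target at index 3!

Binary search finds 11 at index 3 after 4 comparisons. The search repeatedly halves the search space by comparing with the middle element.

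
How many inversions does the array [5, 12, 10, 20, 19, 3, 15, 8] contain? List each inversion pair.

Finding inversions in [5, 12, 10, 20, 19, 3, 15, 8]:

(0, 5): arr[0]=5 > arr[5]=3
(1, 2): arr[1]=12 > arr[2]=10
(1, 5): arr[1]=12 > arr[5]=3
(1, 7): arr[1]=12 > arr[7]=8
(2, 5): arr[2]=10 > arr[5]=3
(2, 7): arr[2]=10 > arr[7]=8
(3, 4): arr[3]=20 > arr[4]=19
(3, 5): arr[3]=20 > arr[5]=3
(3, 6): arr[3]=20 > arr[6]=15
(3, 7): arr[3]=20 > arr[7]=8
(4, 5): arr[4]=19 > arr[5]=3
(4, 6): arr[4]=19 > arr[6]=15
(4, 7): arr[4]=19 > arr[7]=8
(6, 7): arr[6]=15 > arr[7]=8

Total inversions: 14

The array has 14 inversion(s): (0,5), (1,2), (1,5), (1,7), (2,5), (2,7), (3,4), (3,5), (3,6), (3,7), (4,5), (4,6), (4,7), (6,7). Each pair (i,j) satisfies i < j and arr[i] > arr[j].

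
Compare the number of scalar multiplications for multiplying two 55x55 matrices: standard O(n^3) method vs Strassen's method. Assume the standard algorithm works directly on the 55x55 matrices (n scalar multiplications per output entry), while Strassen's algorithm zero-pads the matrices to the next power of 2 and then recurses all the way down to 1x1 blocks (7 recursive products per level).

Matrix multiplication for 55x55 matrices:

Strassen's algorithm requires power-of-2 dimensions. Pad 55x55 to 64x64 (next power of 2).

Standard algorithm: 55^3 = 166375 multiplications
Strassen's algorithm: 7^(log2(64)) = 7^6 = 117649 multiplications
Savings: 166375 - 117649 = 48726 multiplications

Standard: 166375 multiplications (55^3). Strassen: 117649 multiplications (7^6, after padding to 64x64). Strassen reduces 8 recursive multiplications to 7 at each level.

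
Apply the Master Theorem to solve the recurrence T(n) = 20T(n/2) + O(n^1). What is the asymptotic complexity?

Master Theorem for T(n) = 20T(n/2) + O(n^1):

a = 20, b = 2, c = 1
log_b(a) = log_2(20) = 4.3219

Case 1: c = 1 < log_2(20) = 4.3219
T(n) = O(n^(log_2 20))

For T(n) = 20T(n/2) + O(n^1): log_2(20) = 4.3219. This is Case 1 of the Master Theorem (c < log_b(a), work dominated by leaves), giving O(n^(log_2 20)).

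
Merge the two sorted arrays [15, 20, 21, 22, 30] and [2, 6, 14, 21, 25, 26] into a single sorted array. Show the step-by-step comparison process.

Merging process:

Compare 15 vs 2: take 2 from right. Merged: [2]
Compare 15 vs 6: take 6 from right. Merged: [2, 6]
Compare 15 vs 14: take 14 from right. Merged: [2, 6, 14]
Compare 15 vs 21: take 15 from left. Merged: [2, 6, 14, 15]
Compare 20 vs 21: take 20 from left. Merged: [2, 6, 14, 15, 20]
Compare 21 vs 21: take 21 from left. Merged: [2, 6, 14, 15, 20, 21]
Compare 22 vs 21: take 21 from right. Merged: [2, 6, 14, 15, 20, 21, 21]
Compare 22 vs 25: take 22 from left. Merged: [2, 6, 14, 15, 20, 21, 21, 22]
Compare 30 vs 25: take 25 from right. Merged: [2, 6, 14, 15, 20, 21, 21, 22, 25]
Compare 30 vs 26: take 26 from right. Merged: [2, 6, 14, 15, 20, 21, 21, 22, 25, 26]
Append remaining from left: [30]. Merged: [2, 6, 14, 15, 20, 21, 21, 22, 25, 26, 30]

Final merged array: [2, 6, 14, 15, 20, 21, 21, 22, 25, 26, 30]
Total comparisons: 10

The merged array is [2, 6, 14, 15, 20, 21, 21, 22, 25, 26, 30], requiring 10 comparisons. The merge step runs in O(n) time where n is the total number of elements.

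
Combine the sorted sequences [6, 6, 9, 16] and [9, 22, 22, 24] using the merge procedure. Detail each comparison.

Merging process:

Compare 6 vs 9: take 6 from left. Merged: [6]
Compare 6 vs 9: take 6 from left. Merged: [6, 6]
Compare 9 vs 9: take 9 from left. Merged: [6, 6, 9]
Compare 16 vs 9: take 9 from right. Merged: [6, 6, 9, 9]
Compare 16 vs 22: take 16 from left. Merged: [6, 6, 9, 9, 16]
Append remaining from right: [22, 22, 24]. Merged: [6, 6, 9, 9, 16, 22, 22, 24]

Final merged array: [6, 6, 9, 9, 16, 22, 22, 24]
Total comparisons: 5

The merged array is [6, 6, 9, 9, 16, 22, 22, 24], requiring 5 comparisons. The merge step runs in O(n) time where n is the total number of elements.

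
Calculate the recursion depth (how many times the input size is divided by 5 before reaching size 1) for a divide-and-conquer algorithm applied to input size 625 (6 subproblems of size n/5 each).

For divide and conquer with division factor 5:

Problem sizes at each level:
Level 0: 625
Level 1: 125
Level 2: 25
Level 3: 5
Level 4: 1

The root is level 0 and the size-1 base case is level 4 (the tree spans levels 0 through 4, i.e. 5 levels counting the root), so the depth is the number of divisions: log_5(625) = 4

The recursion tree depth is log_5(625) = 4. At each level, the problem size is divided by 5, so it takes 4 divisions to reduce to a base case of size 1. The algorithm makes 6 recursive calls at each level.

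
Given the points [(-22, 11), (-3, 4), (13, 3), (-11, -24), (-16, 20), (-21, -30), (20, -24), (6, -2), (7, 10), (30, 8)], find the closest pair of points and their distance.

Computing all pairwise distances among 10 points:

d((-22, 11), (-3, 4)) = 20.2485
d((-22, 11), (13, 3)) = 35.9026
d((-22, 11), (-11, -24)) = 36.6879
d((-22, 11), (-16, 20)) = 10.8167
d((-22, 11), (-21, -30)) = 41.0122
d((-22, 11), (20, -24)) = 54.6717
d((-22, 11), (6, -2)) = 30.8707
d((-22, 11), (7, 10)) = 29.0172
d((-22, 11), (30, 8)) = 52.0865
d((-3, 4), (13, 3)) = 16.0312
d((-3, 4), (-11, -24)) = 29.1204
d((-3, 4), (-16, 20)) = 20.6155
d((-3, 4), (-21, -30)) = 38.4708
d((-3, 4), (20, -24)) = 36.2353
d((-3, 4), (6, -2)) = 10.8167
d((-3, 4), (7, 10)) = 11.6619
d((-3, 4), (30, 8)) = 33.2415
d((13, 3), (-11, -24)) = 36.1248
d((13, 3), (-16, 20)) = 33.6155
d((13, 3), (-21, -30)) = 47.3814
d((13, 3), (20, -24)) = 27.8927
d((13, 3), (6, -2)) = 8.6023 <-- minimum
d((13, 3), (7, 10)) = 9.2195
d((13, 3), (30, 8)) = 17.72
d((-11, -24), (-16, 20)) = 44.2832
d((-11, -24), (-21, -30)) = 11.6619
d((-11, -24), (20, -24)) = 31.0
d((-11, -24), (6, -2)) = 27.8029
d((-11, -24), (7, 10)) = 38.4708
d((-11, -24), (30, 8)) = 52.0096
d((-16, 20), (-21, -30)) = 50.2494
d((-16, 20), (20, -24)) = 56.8507
d((-16, 20), (6, -2)) = 31.1127
d((-16, 20), (7, 10)) = 25.0799
d((-16, 20), (30, 8)) = 47.5395
d((-21, -30), (20, -24)) = 41.4367
d((-21, -30), (6, -2)) = 38.8973
d((-21, -30), (7, 10)) = 48.8262
d((-21, -30), (30, 8)) = 63.6003
d((20, -24), (6, -2)) = 26.0768
d((20, -24), (7, 10)) = 36.4005
d((20, -24), (30, 8)) = 33.5261
d((6, -2), (7, 10)) = 12.0416
d((6, -2), (30, 8)) = 26.0
d((7, 10), (30, 8)) = 23.0868

Closest pair: (13, 3) and (6, -2) with distance 8.6023

The closest pair is (13, 3) and (6, -2) with Euclidean distance 8.6023. For 10 points, brute-force pairwise comparison is shown above. For large n, the divide-and-conquer algorithm (sort by x, recurse on halves, check the dividing strip) achieves O(n log n).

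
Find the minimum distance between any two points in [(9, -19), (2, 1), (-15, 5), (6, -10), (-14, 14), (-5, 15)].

Computing all pairwise distances among 6 points:

d((9, -19), (2, 1)) = 21.1896
d((9, -19), (-15, 5)) = 33.9411
d((9, -19), (6, -10)) = 9.4868
d((9, -19), (-14, 14)) = 40.2244
d((9, -19), (-5, 15)) = 36.7696
d((2, 1), (-15, 5)) = 17.4642
d((2, 1), (6, -10)) = 11.7047
d((2, 1), (-14, 14)) = 20.6155
d((2, 1), (-5, 15)) = 15.6525
d((-15, 5), (6, -10)) = 25.807
d((-15, 5), (-14, 14)) = 9.0554 <-- minimum
d((-15, 5), (-5, 15)) = 14.1421
d((6, -10), (-14, 14)) = 31.241
d((6, -10), (-5, 15)) = 27.313
d((-14, 14), (-5, 15)) = 9.0554 <-- minimum

Minimum distance: 9.0554 (tie among 2 pairs: (-15, 5) and (-14, 14); (-14, 14) and (-5, 15))

The minimum Euclidean distance is 9.0554. There is a tie: 2 pairs achieve this minimum — (-15, 5) and (-14, 14); (-14, 14) and (-5, 15). Any of these is a valid closest pair. For 6 points, brute-force pairwise comparison is shown above. For large n, the divide-and-conquer algorithm (sort by x, recurse on halves, check the dividing strip) achieves O(n log n).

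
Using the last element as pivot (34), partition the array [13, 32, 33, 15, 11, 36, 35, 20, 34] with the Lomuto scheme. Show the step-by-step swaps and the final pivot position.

Lomuto partition with pivot = 34:

Initial array: [13, 32, 33, 15, 11, 36, 35, 20, 34]

arr[0]=13 <= 34: swap with position 0, array becomes [13, 32, 33, 15, 11, 36, 35, 20, 34]
arr[1]=32 <= 34: swap with position 1, array becomes [13, 32, 33, 15, 11, 36, 35, 20, 34]
arr[2]=33 <= 34: swap with position 2, array becomes [13, 32, 33, 15, 11, 36, 35, 20, 34]
arr[3]=15 <= 34: swap with position 3, array becomes [13, 32, 33, 15, 11, 36, 35, 20, 34]
arr[4]=11 <= 34: swap with position 4, array becomes [13, 32, 33, 15, 11, 36, 35, 20, 34]
arr[5]=36 > 34: no swap
arr[6]=35 > 34: no swap
arr[7]=20 <= 34: swap with position 5, array becomes [13, 32, 33, 15, 11, 20, 35, 36, 34]

Place pivot at position 6: [13, 32, 33, 15, 11, 20, 34, 36, 35]
Pivot position: 6

After partitioning with pivot 34, the array becomes [13, 32, 33, 15, 11, 20, 34, 36, 35]. The pivot is placed at index 6. All elements to the left of the pivot are <= 34, and all elements to the right are > 34.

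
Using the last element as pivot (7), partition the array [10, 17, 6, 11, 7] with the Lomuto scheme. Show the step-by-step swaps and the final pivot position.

Lomuto partition with pivot = 7:

Initial array: [10, 17, 6, 11, 7]

arr[0]=10 > 7: no swap
arr[1]=17 > 7: no swap
arr[2]=6 <= 7: swap with position 0, array becomes [6, 17, 10, 11, 7]
arr[3]=11 > 7: no swap

Place pivot at position 1: [6, 7, 10, 11, 17]
Pivot position: 1

After partitioning with pivot 7, the array becomes [6, 7, 10, 11, 17]. The pivot is placed at index 1. All elements to the left of the pivot are <= 7, and all elements to the right are > 7.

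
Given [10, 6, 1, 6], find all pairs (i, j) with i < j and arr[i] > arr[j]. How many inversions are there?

Finding inversions in [10, 6, 1, 6]:

(0, 1): arr[0]=10 > arr[1]=6
(0, 2): arr[0]=10 > arr[2]=1
(0, 3): arr[0]=10 > arr[3]=6
(1, 2): arr[1]=6 > arr[2]=1

Total inversions: 4

The array has 4 inversion(s): (0,1), (0,2), (0,3), (1,2). Each pair (i,j) satisfies i < j and arr[i] > arr[j].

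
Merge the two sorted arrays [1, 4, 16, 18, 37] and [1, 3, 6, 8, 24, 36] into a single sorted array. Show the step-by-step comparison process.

Merging process:

Compare 1 vs 1: take 1 from left. Merged: [1]
Compare 4 vs 1: take 1 from right. Merged: [1, 1]
Compare 4 vs 3: take 3 from right. Merged: [1, 1, 3]
Compare 4 vs 6: take 4 from left. Merged: [1, 1, 3, 4]
Compare 16 vs 6: take 6 from right. Merged: [1, 1, 3, 4, 6]
Compare 16 vs 8: take 8 from right. Merged: [1, 1, 3, 4, 6, 8]
Compare 16 vs 24: take 16 from left. Merged: [1, 1, 3, 4, 6, 8, 16]
Compare 18 vs 24: take 18 from left. Merged: [1, 1, 3, 4, 6, 8, 16, 18]
Compare 37 vs 24: take 24 from right. Merged: [1, 1, 3, 4, 6, 8, 16, 18, 24]
Compare 37 vs 36: take 36 from right. Merged: [1, 1, 3, 4, 6, 8, 16, 18, 24, 36]
Append remaining from left: [37]. Merged: [1, 1, 3, 4, 6, 8, 16, 18, 24, 36, 37]

Final merged array: [1, 1, 3, 4, 6, 8, 16, 18, 24, 36, 37]
Total comparisons: 10

The merged array is [1, 1, 3, 4, 6, 8, 16, 18, 24, 36, 37], requiring 10 comparisons. The merge step runs in O(n) time where n is the total number of elements.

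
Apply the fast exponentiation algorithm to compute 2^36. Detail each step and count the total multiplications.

Computing 2^36 by squaring (build up from 2^1; each line after the first costs one multiplication):

2^1 = 2
2^2 = (2^1)^2 = 2^2 = 4
2^4 = (2^2)^2 = 4^2 = 16
2^8 = (2^4)^2 = 16^2 = 256
2^9 = 2 * 2^8 = 2 * 256 = 512
2^18 = (2^9)^2 = 512^2 = 262144
2^36 = (2^18)^2 = 262144^2 = 68719476736

Result: 68719476736
Multiplications needed: 6 (6 lines after 2^1)

2^36 = 68719476736. Using exponentiation by squaring, this requires 6 multiplications. The key idea: if the exponent is even, square the half-power; if odd, multiply by the base once.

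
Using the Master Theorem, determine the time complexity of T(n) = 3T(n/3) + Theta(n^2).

Master Theorem for T(n) = 3T(n/3) + O(n^2):

a = 3, b = 3, c = 2
log_b(a) = log_3(3) = 1.0000

Case 3: c = 2 > log_3(3) = 1.0000
T(n) = O(n^2) = O(n^2)

For T(n) = 3T(n/3) + O(n^2): log_3(3) = 1.0000. This is Case 3 of the Master Theorem (c > log_b(a), work dominated by root), giving O(n^2).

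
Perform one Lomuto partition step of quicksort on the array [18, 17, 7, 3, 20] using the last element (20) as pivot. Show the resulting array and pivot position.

Lomuto partition with pivot = 20:

Initial array: [18, 17, 7, 3, 20]

arr[0]=18 <= 20: swap with position 0, array becomes [18, 17, 7, 3, 20]
arr[1]=17 <= 20: swap with position 1, array becomes [18, 17, 7, 3, 20]
arr[2]=7 <= 20: swap with position 2, array becomes [18, 17, 7, 3, 20]
arr[3]=3 <= 20: swap with position 3, array becomes [18, 17, 7, 3, 20]

Place pivot at position 4: [18, 17, 7, 3, 20]
Pivot position: 4

After partitioning with pivot 20, the array becomes [18, 17, 7, 3, 20]. The pivot is placed at index 4. All elements to the left of the pivot are <= 20, and all elements to the right are > 20.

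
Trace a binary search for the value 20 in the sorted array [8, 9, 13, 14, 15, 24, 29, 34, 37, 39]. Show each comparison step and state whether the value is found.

Binary search for 20 in [8, 9, 13, 14, 15, 24, 29, 34, 37, 39]:

lo=0, hi=9, mid=4, arr[mid]=15 -> 15 < 20, search right half
lo=5, hi=9, mid=7, arr[mid]=34 -> 34 > 20, search left half
lo=5, hi=6, mid=5, arr[mid]=24 -> 24 > 20, search left half
lo=5 > hi=4, target 20 not found

Binary search determines that 20 is not in the array after 3 comparisons. The search space was exhausted without finding the target.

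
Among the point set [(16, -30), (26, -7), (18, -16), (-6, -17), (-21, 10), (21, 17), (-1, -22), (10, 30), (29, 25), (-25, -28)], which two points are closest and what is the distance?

Computing all pairwise distances among 10 points:

d((16, -30), (26, -7)) = 25.0799
d((16, -30), (18, -16)) = 14.1421
d((16, -30), (-6, -17)) = 25.5539
d((16, -30), (-21, 10)) = 54.4885
d((16, -30), (21, 17)) = 47.2652
d((16, -30), (-1, -22)) = 18.7883
d((16, -30), (10, 30)) = 60.2993
d((16, -30), (29, 25)) = 56.5155
d((16, -30), (-25, -28)) = 41.0488
d((26, -7), (18, -16)) = 12.0416
d((26, -7), (-6, -17)) = 33.5261
d((26, -7), (-21, 10)) = 49.98
d((26, -7), (21, 17)) = 24.5153
d((26, -7), (-1, -22)) = 30.8869
d((26, -7), (10, 30)) = 40.3113
d((26, -7), (29, 25)) = 32.1403
d((26, -7), (-25, -28)) = 55.1543
d((18, -16), (-6, -17)) = 24.0208
d((18, -16), (-21, 10)) = 46.8722
d((18, -16), (21, 17)) = 33.1361
d((18, -16), (-1, -22)) = 19.9249
d((18, -16), (10, 30)) = 46.6905
d((18, -16), (29, 25)) = 42.45
d((18, -16), (-25, -28)) = 44.643
d((-6, -17), (-21, 10)) = 30.8869
d((-6, -17), (21, 17)) = 43.4166
d((-6, -17), (-1, -22)) = 7.0711 <-- minimum
d((-6, -17), (10, 30)) = 49.6488
d((-6, -17), (29, 25)) = 54.6717
d((-6, -17), (-25, -28)) = 21.9545
d((-21, 10), (21, 17)) = 42.5793
d((-21, 10), (-1, -22)) = 37.7359
d((-21, 10), (10, 30)) = 36.8917
d((-21, 10), (29, 25)) = 52.2015
d((-21, 10), (-25, -28)) = 38.2099
d((21, 17), (-1, -22)) = 44.7772
d((21, 17), (10, 30)) = 17.0294
d((21, 17), (29, 25)) = 11.3137
d((21, 17), (-25, -28)) = 64.3506
d((-1, -22), (10, 30)) = 53.1507
d((-1, -22), (29, 25)) = 55.7584
d((-1, -22), (-25, -28)) = 24.7386
d((10, 30), (29, 25)) = 19.6469
d((10, 30), (-25, -28)) = 67.7422
d((29, 25), (-25, -28)) = 75.6637

Closest pair: (-6, -17) and (-1, -22) with distance 7.0711

The closest pair is (-6, -17) and (-1, -22) with Euclidean distance 7.0711. For 10 points, brute-force pairwise comparison is shown above. For large n, the divide-and-conquer algorithm (sort by x, recurse on halves, check the dividing strip) achieves O(n log n).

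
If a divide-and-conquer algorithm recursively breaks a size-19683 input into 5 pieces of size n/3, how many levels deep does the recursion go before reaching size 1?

For divide and conquer with division factor 3:

Problem sizes at each level:
Level 0: 19683
Level 1: 6561
Level 2: 2187
Level 3: 729
Level 4: 243
Level 5: 81
Level 6: 27
Level 7: 9
Level 8: 3
Level 9: 1

The root is level 0 and the size-1 base case is level 9 (the tree spans levels 0 through 9, i.e. 10 levels counting the root), so the depth is the number of divisions: log_3(19683) = 9

The recursion tree depth is log_3(19683) = 9. At each level, the problem size is divided by 3, so it takes 9 divisions to reduce to a base case of size 1. The algorithm makes 5 recursive calls at each level.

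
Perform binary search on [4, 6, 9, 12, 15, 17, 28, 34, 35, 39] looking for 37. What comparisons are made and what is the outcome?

Binary search for 37 in [4, 6, 9, 12, 15, 17, 28, 34, 35, 39]:

lo=0, hi=9, mid=4, arr[mid]=15 -> 15 < 37, search right half
lo=5, hi=9, mid=7, arr[mid]=34 -> 34 < 37, search right half
lo=8, hi=9, mid=8, arr[mid]=35 -> 35 < 37, search right half
lo=9, hi=9, mid=9, arr[mid]=39 -> 39 > 37, search left half
lo=9 > hi=8, target 37 not found

Binary search determines that 37 is not in the array after 4 comparisons. The search space was exhausted without finding the target.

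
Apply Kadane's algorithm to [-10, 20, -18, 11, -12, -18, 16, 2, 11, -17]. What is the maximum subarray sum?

Using Kadane's algorithm on [-10, 20, -18, 11, -12, -18, 16, 2, 11, -17]:

Scanning through the array:
Position 1 (value 20): max_ending_here = 20, max_so_far = 20
Position 2 (value -18): max_ending_here = 2, max_so_far = 20
Position 3 (value 11): max_ending_here = 13, max_so_far = 20
Position 4 (value -12): max_ending_here = 1, max_so_far = 20
Position 5 (value -18): max_ending_here = -17, max_so_far = 20
Position 6 (value 16): max_ending_here = 16, max_so_far = 20
Position 7 (value 2): max_ending_here = 18, max_so_far = 20
Position 8 (value 11): max_ending_here = 29, max_so_far = 29
Position 9 (value -17): max_ending_here = 12, max_so_far = 29

Maximum subarray: [16, 2, 11]
Maximum sum: 29

The maximum subarray is [16, 2, 11] with sum 29. This subarray runs from index 6 to index 8.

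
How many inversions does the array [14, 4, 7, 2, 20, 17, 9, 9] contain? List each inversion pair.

Finding inversions in [14, 4, 7, 2, 20, 17, 9, 9]:

(0, 1): arr[0]=14 > arr[1]=4
(0, 2): arr[0]=14 > arr[2]=7
(0, 3): arr[0]=14 > arr[3]=2
(0, 6): arr[0]=14 > arr[6]=9
(0, 7): arr[0]=14 > arr[7]=9
(1, 3): arr[1]=4 > arr[3]=2
(2, 3): arr[2]=7 > arr[3]=2
(4, 5): arr[4]=20 > arr[5]=17
(4, 6): arr[4]=20 > arr[6]=9
(4, 7): arr[4]=20 > arr[7]=9
(5, 6): arr[5]=17 > arr[6]=9
(5, 7): arr[5]=17 > arr[7]=9

Total inversions: 12

The array has 12 inversion(s): (0,1), (0,2), (0,3), (0,6), (0,7), (1,3), (2,3), (4,5), (4,6), (4,7), (5,6), (5,7). Each pair (i,j) satisfies i < j and arr[i] > arr[j].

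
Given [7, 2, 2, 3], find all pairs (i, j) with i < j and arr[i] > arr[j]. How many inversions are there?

Finding inversions in [7, 2, 2, 3]:

(0, 1): arr[0]=7 > arr[1]=2
(0, 2): arr[0]=7 > arr[2]=2
(0, 3): arr[0]=7 > arr[3]=3

Total inversions: 3

The array has 3 inversion(s): (0,1), (0,2), (0,3). Each pair (i,j) satisfies i < j and arr[i] > arr[j].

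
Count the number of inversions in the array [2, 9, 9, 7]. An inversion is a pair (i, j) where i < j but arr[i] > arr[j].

Finding inversions in [2, 9, 9, 7]:

(1, 3): arr[1]=9 > arr[3]=7
(2, 3): arr[2]=9 > arr[3]=7

Total inversions: 2

The array has 2 inversion(s): (1,3), (2,3). Each pair (i,j) satisfies i < j and arr[i] > arr[j].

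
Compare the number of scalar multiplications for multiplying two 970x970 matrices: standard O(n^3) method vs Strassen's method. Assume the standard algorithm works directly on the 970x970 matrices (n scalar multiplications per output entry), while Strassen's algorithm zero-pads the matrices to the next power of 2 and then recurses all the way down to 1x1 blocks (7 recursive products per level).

Matrix multiplication for 970x970 matrices:

Strassen's algorithm requires power-of-2 dimensions. Pad 970x970 to 1024x1024 (next power of 2).

Standard algorithm: 970^3 = 912673000 multiplications
Strassen's algorithm: 7^(log2(1024)) = 7^10 = 282475249 multiplications
Savings: 912673000 - 282475249 = 630197751 multiplications

Standard: 912673000 multiplications (970^3). Strassen: 282475249 multiplications (7^10, after padding to 1024x1024). Strassen reduces 8 recursive multiplications to 7 at each level.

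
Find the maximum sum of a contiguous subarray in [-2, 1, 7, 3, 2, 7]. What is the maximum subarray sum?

Using Kadane's algorithm on [-2, 1, 7, 3, 2, 7]:

Scanning through the array:
Position 1 (value 1): max_ending_here = 1, max_so_far = 1
Position 2 (value 7): max_ending_here = 8, max_so_far = 8
Position 3 (value 3): max_ending_here = 11, max_so_far = 11
Position 4 (value 2): max_ending_here = 13, max_so_far = 13
Position 5 (value 7): max_ending_here = 20, max_so_far = 20

Maximum subarray: [1, 7, 3, 2, 7]
Maximum sum: 20

The maximum subarray is [1, 7, 3, 2, 7] with sum 20. This subarray runs from index 1 to index 5.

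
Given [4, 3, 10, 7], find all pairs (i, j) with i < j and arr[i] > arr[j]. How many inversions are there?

Finding inversions in [4, 3, 10, 7]:

(0, 1): arr[0]=4 > arr[1]=3
(2, 3): arr[2]=10 > arr[3]=7

Total inversions: 2

The array has 2 inversion(s): (0,1), (2,3). Each pair (i,j) satisfies i < j and arr[i] > arr[j].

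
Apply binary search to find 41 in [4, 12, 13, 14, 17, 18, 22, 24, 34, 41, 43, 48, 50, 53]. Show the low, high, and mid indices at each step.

Binary search for 41 in [4, 12, 13, 14, 17, 18, 22, 24, 34, 41, 43, 48, 50, 53]:

lo=0, hi=13, mid=6, arr[mid]=22 -> 22 < 41, search right half
lo=7, hi=13, mid=10, arr[mid]=43 -> 43 > 41, search left half
lo=7, hi=9, mid=8, arr[mid]=34 -> 34 < 41, search right half
lo=9, hi=9, mid=9, arr[mid]=41 -> Found target at index 9!

Binary search finds 41 at index 9 after 4 comparisons. The search repeatedly halves the search space by comparing with the middle element.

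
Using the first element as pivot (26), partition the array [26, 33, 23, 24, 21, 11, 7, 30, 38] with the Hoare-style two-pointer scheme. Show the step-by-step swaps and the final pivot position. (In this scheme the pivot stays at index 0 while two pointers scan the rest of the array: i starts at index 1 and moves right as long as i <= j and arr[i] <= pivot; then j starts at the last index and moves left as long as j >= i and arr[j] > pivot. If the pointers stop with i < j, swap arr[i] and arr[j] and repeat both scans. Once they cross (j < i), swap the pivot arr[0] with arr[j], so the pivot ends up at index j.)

Hoare-style two-pointer partition with pivot = 26:

Initial array: [26, 33, 23, 24, 21, 11, 7, 30, 38]

Pointers start at i = 1, j = 8.
i stops at index 1 (arr[1]=33 > 26), j stops at index 6 (arr[6]=7 <= 26): swap arr[1] and arr[6], array becomes [26, 7, 23, 24, 21, 11, 33, 30, 38]
i ends at 6, j ends at 5: the pointers have crossed (j < i), so scanning stops.

Swap pivot arr[0] with arr[5] to place pivot at position 5: [11, 7, 23, 24, 21, 26, 33, 30, 38]
Pivot position: 5

After partitioning with pivot 26, the array becomes [11, 7, 23, 24, 21, 26, 33, 30, 38]. The pivot is placed at index 5. All elements to the left of the pivot are <= 26, and all elements to the right are > 26.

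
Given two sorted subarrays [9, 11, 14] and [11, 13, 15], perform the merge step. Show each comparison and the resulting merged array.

Merging process:

Compare 9 vs 11: take 9 from left. Merged: [9]
Compare 11 vs 11: take 11 from left. Merged: [9, 11]
Compare 14 vs 11: take 11 from right. Merged: [9, 11, 11]
Compare 14 vs 13: take 13 from right. Merged: [9, 11, 11, 13]
Compare 14 vs 15: take 14 from left. Merged: [9, 11, 11, 13, 14]
Append remaining from right: [15]. Merged: [9, 11, 11, 13, 14, 15]

Final merged array: [9, 11, 11, 13, 14, 15]
Total comparisons: 5

The merged array is [9, 11, 11, 13, 14, 15], requiring 5 comparisons. The merge step runs in O(n) time where n is the total number of elements.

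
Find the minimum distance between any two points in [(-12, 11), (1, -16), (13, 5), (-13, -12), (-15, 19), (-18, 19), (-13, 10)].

Computing all pairwise distances among 7 points:

d((-12, 11), (1, -16)) = 29.9666
d((-12, 11), (13, 5)) = 25.7099
d((-12, 11), (-13, -12)) = 23.0217
d((-12, 11), (-15, 19)) = 8.544
d((-12, 11), (-18, 19)) = 10.0
d((-12, 11), (-13, 10)) = 1.4142 <-- minimum
d((1, -16), (13, 5)) = 24.1868
d((1, -16), (-13, -12)) = 14.5602
d((1, -16), (-15, 19)) = 38.4838
d((1, -16), (-18, 19)) = 39.8246
d((1, -16), (-13, 10)) = 29.5296
d((13, 5), (-13, -12)) = 31.0644
d((13, 5), (-15, 19)) = 31.305
d((13, 5), (-18, 19)) = 34.0147
d((13, 5), (-13, 10)) = 26.4764
d((-13, -12), (-15, 19)) = 31.0644
d((-13, -12), (-18, 19)) = 31.4006
d((-13, -12), (-13, 10)) = 22.0
d((-15, 19), (-18, 19)) = 3.0
d((-15, 19), (-13, 10)) = 9.2195
d((-18, 19), (-13, 10)) = 10.2956

Closest pair: (-12, 11) and (-13, 10) with distance 1.4142

The closest pair is (-12, 11) and (-13, 10) with Euclidean distance 1.4142. For 7 points, brute-force pairwise comparison is shown above. For large n, the divide-and-conquer algorithm (sort by x, recurse on halves, check the dividing strip) achieves O(n log n).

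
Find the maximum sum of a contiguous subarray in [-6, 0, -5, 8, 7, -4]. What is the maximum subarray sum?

Using Kadane's algorithm on [-6, 0, -5, 8, 7, -4]:

Scanning through the array:
Position 1 (value 0): max_ending_here = 0, max_so_far = 0
Position 2 (value -5): max_ending_here = -5, max_so_far = 0
Position 3 (value 8): max_ending_here = 8, max_so_far = 8
Position 4 (value 7): max_ending_here = 15, max_so_far = 15
Position 5 (value -4): max_ending_here = 11, max_so_far = 15

Maximum subarray: [8, 7]
Maximum sum: 15

The maximum subarray is [8, 7] with sum 15. This subarray runs from index 3 to index 4.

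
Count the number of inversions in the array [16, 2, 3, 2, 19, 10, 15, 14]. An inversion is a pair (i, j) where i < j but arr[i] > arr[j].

Finding inversions in [16, 2, 3, 2, 19, 10, 15, 14]:

(0, 1): arr[0]=16 > arr[1]=2
(0, 2): arr[0]=16 > arr[2]=3
(0, 3): arr[0]=16 > arr[3]=2
(0, 5): arr[0]=16 > arr[5]=10
(0, 6): arr[0]=16 > arr[6]=15
(0, 7): arr[0]=16 > arr[7]=14
(2, 3): arr[2]=3 > arr[3]=2
(4, 5): arr[4]=19 > arr[5]=10
(4, 6): arr[4]=19 > arr[6]=15
(4, 7): arr[4]=19 > arr[7]=14
(6, 7): arr[6]=15 > arr[7]=14

Total inversions: 11

The array has 11 inversion(s): (0,1), (0,2), (0,3), (0,5), (0,6), (0,7), (2,3), (4,5), (4,6), (4,7), (6,7). Each pair (i,j) satisfies i < j and arr[i] > arr[j].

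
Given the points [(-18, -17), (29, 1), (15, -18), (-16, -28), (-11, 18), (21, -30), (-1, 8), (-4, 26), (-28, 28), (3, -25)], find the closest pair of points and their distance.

Computing all pairwise distances among 10 points:

d((-18, -17), (29, 1)) = 50.3289
d((-18, -17), (15, -18)) = 33.0151
d((-18, -17), (-16, -28)) = 11.1803
d((-18, -17), (-11, 18)) = 35.6931
d((-18, -17), (21, -30)) = 41.1096
d((-18, -17), (-1, 8)) = 30.2324
d((-18, -17), (-4, 26)) = 45.2217
d((-18, -17), (-28, 28)) = 46.0977
d((-18, -17), (3, -25)) = 22.4722
d((29, 1), (15, -18)) = 23.6008
d((29, 1), (-16, -28)) = 53.535
d((29, 1), (-11, 18)) = 43.4626
d((29, 1), (21, -30)) = 32.0156
d((29, 1), (-1, 8)) = 30.8058
d((29, 1), (-4, 26)) = 41.4005
d((29, 1), (-28, 28)) = 63.0714
d((29, 1), (3, -25)) = 36.7696
d((15, -18), (-16, -28)) = 32.573
d((15, -18), (-11, 18)) = 44.4072
d((15, -18), (21, -30)) = 13.4164
d((15, -18), (-1, 8)) = 30.5287
d((15, -18), (-4, 26)) = 47.927
d((15, -18), (-28, 28)) = 62.9682
d((15, -18), (3, -25)) = 13.8924
d((-16, -28), (-11, 18)) = 46.2709
d((-16, -28), (21, -30)) = 37.054
d((-16, -28), (-1, 8)) = 39.0
d((-16, -28), (-4, 26)) = 55.3173
d((-16, -28), (-28, 28)) = 57.2713
d((-16, -28), (3, -25)) = 19.2354
d((-11, 18), (21, -30)) = 57.6888
d((-11, 18), (-1, 8)) = 14.1421
d((-11, 18), (-4, 26)) = 10.6301 <-- minimum
d((-11, 18), (-28, 28)) = 19.7231
d((-11, 18), (3, -25)) = 45.2217
d((21, -30), (-1, 8)) = 43.909
d((21, -30), (-4, 26)) = 61.327
d((21, -30), (-28, 28)) = 75.9276
d((21, -30), (3, -25)) = 18.6815
d((-1, 8), (-4, 26)) = 18.2483
d((-1, 8), (-28, 28)) = 33.6006
d((-1, 8), (3, -25)) = 33.2415
d((-4, 26), (-28, 28)) = 24.0832
d((-4, 26), (3, -25)) = 51.4782
d((-28, 28), (3, -25)) = 61.4003

Closest pair: (-11, 18) and (-4, 26) with distance 10.6301

The closest pair is (-11, 18) and (-4, 26) with Euclidean distance 10.6301. For 10 points, brute-force pairwise comparison is shown above. For large n, the divide-and-conquer algorithm (sort by x, recurse on halves, check the dividing strip) achieves O(n log n).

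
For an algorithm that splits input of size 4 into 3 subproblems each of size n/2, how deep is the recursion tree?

For divide and conquer with division factor 2:

Problem sizes at each level:
Level 0: 4
Level 1: 2
Level 2: 1

The root is level 0 and the size-1 base case is level 2 (the tree spans levels 0 through 2, i.e. 3 levels counting the root), so the depth is the number of divisions: log_2(4) = 2

The recursion tree depth is log_2(4) = 2. At each level, the problem size is divided by 2, so it takes 2 divisions to reduce to a base case of size 1. The algorithm makes 3 recursive calls at each level.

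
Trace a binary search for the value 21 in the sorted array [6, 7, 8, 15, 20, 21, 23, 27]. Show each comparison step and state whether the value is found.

Binary search for 21 in [6, 7, 8, 15, 20, 21, 23, 27]:

lo=0, hi=7, mid=3, arr[mid]=15 -> 15 < 21, search right half
lo=4, hi=7, mid=5, arr[mid]=21 -> Found target at index 5!

Binary search finds 21 at index 5 after 2 comparisons. The search repeatedly halves the search space by comparing with the middle element.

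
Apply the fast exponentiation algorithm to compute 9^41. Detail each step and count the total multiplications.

Computing 9^41 by squaring (build up from 9^1; each line after the first costs one multiplication):

9^1 = 9
9^2 = (9^1)^2 = 9^2 = 81
9^4 = (9^2)^2 = 81^2 = 6561
9^5 = 9 * 9^4 = 9 * 6561 = 59049
9^10 = (9^5)^2 = 59049^2 = 3486784401
9^20 = (9^10)^2 = 3486784401^2 = 12157665459056928801
9^40 = (9^20)^2 = 12157665459056928801^2 = 147808829414345923316083210206383297601
9^41 = 9 * 9^40 = 9 * 147808829414345923316083210206383297601 = 1330279464729113309844748891857449678409

Result: 1330279464729113309844748891857449678409
Multiplications needed: 7 (7 lines after 9^1)

9^41 = 1330279464729113309844748891857449678409. Using exponentiation by squaring, this requires 7 multiplications. The key idea: if the exponent is even, square the half-power; if odd, multiply by the base once.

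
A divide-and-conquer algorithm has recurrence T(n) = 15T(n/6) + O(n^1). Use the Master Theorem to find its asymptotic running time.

Master Theorem for T(n) = 15T(n/6) + O(n^1):

a = 15, b = 6, c = 1
log_b(a) = log_6(15) = 1.5114

Case 1: c = 1 < log_6(15) = 1.5114
T(n) = O(n^(log_6 15))

For T(n) = 15T(n/6) + O(n^1): log_6(15) = 1.5114. This is Case 1 of the Master Theorem (c < log_b(a), work dominated by leaves), giving O(n^(log_6 15)).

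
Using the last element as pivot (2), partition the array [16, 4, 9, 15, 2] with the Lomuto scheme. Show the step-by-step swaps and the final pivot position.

Lomuto partition with pivot = 2:

Initial array: [16, 4, 9, 15, 2]

arr[0]=16 > 2: no swap
arr[1]=4 > 2: no swap
arr[2]=9 > 2: no swap
arr[3]=15 > 2: no swap

Place pivot at position 0: [2, 4, 9, 15, 16]
Pivot position: 0

After partitioning with pivot 2, the array becomes [2, 4, 9, 15, 16]. The pivot is placed at index 0. All elements to the left of the pivot are <= 2, and all elements to the right are > 2.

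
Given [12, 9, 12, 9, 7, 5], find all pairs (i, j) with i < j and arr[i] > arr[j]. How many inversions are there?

Finding inversions in [12, 9, 12, 9, 7, 5]:

(0, 1): arr[0]=12 > arr[1]=9
(0, 3): arr[0]=12 > arr[3]=9
(0, 4): arr[0]=12 > arr[4]=7
(0, 5): arr[0]=12 > arr[5]=5
(1, 4): arr[1]=9 > arr[4]=7
(1, 5): arr[1]=9 > arr[5]=5
(2, 3): arr[2]=12 > arr[3]=9
(2, 4): arr[2]=12 > arr[4]=7
(2, 5): arr[2]=12 > arr[5]=5
(3, 4): arr[3]=9 > arr[4]=7
(3, 5): arr[3]=9 > arr[5]=5
(4, 5): arr[4]=7 > arr[5]=5

Total inversions: 12

The array has 12 inversion(s): (0,1), (0,3), (0,4), (0,5), (1,4), (1,5), (2,3), (2,4), (2,5), (3,4), (3,5), (4,5). Each pair (i,j) satisfies i < j and arr[i] > arr[j].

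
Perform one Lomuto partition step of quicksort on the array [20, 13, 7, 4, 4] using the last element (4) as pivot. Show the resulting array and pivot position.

Lomuto partition with pivot = 4:

Initial array: [20, 13, 7, 4, 4]

arr[0]=20 > 4: no swap
arr[1]=13 > 4: no swap
arr[2]=7 > 4: no swap
arr[3]=4 <= 4: swap with position 0, array becomes [4, 13, 7, 20, 4]

Place pivot at position 1: [4, 4, 7, 20, 13]
Pivot position: 1

After partitioning with pivot 4, the array becomes [4, 4, 7, 20, 13]. The pivot is placed at index 1. All elements to the left of the pivot are <= 4, and all elements to the right are > 4.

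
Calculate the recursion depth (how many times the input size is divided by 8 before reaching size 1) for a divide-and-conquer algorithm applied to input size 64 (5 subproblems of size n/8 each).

For divide and conquer with division factor 8:

Problem sizes at each level:
Level 0: 64
Level 1: 8
Level 2: 1

The root is level 0 and the size-1 base case is level 2 (the tree spans levels 0 through 2, i.e. 3 levels counting the root), so the depth is the number of divisions: log_8(64) = 2

The recursion tree depth is log_8(64) = 2. At each level, the problem size is divided by 8, so it takes 2 divisions to reduce to a base case of size 1. The algorithm makes 5 recursive calls at each level.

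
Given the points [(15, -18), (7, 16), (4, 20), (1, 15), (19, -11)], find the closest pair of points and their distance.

Computing all pairwise distances among 5 points:

d((15, -18), (7, 16)) = 34.9285
d((15, -18), (4, 20)) = 39.5601
d((15, -18), (1, 15)) = 35.8469
d((15, -18), (19, -11)) = 8.0623
d((7, 16), (4, 20)) = 5.0 <-- minimum
d((7, 16), (1, 15)) = 6.0828
d((7, 16), (19, -11)) = 29.5466
d((4, 20), (1, 15)) = 5.831
d((4, 20), (19, -11)) = 34.4384
d((1, 15), (19, -11)) = 31.6228

Closest pair: (7, 16) and (4, 20) with distance 5.0

The closest pair is (7, 16) and (4, 20) with Euclidean distance 5.0. For 5 points, brute-force pairwise comparison is shown above. For large n, the divide-and-conquer algorithm (sort by x, recurse on halves, check the dividing strip) achieves O(n log n).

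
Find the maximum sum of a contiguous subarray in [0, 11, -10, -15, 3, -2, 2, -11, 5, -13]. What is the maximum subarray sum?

Using Kadane's algorithm on [0, 11, -10, -15, 3, -2, 2, -11, 5, -13]:

Scanning through the array:
Position 1 (value 11): max_ending_here = 11, max_so_far = 11
Position 2 (value -10): max_ending_here = 1, max_so_far = 11
Position 3 (value -15): max_ending_here = -14, max_so_far = 11
Position 4 (value 3): max_ending_here = 3, max_so_far = 11
Position 5 (value -2): max_ending_here = 1, max_so_far = 11
Position 6 (value 2): max_ending_here = 3, max_so_far = 11
Position 7 (value -11): max_ending_here = -8, max_so_far = 11
Position 8 (value 5): max_ending_here = 5, max_so_far = 11
Position 9 (value -13): max_ending_here = -8, max_so_far = 11

Maximum subarray: [0, 11]
Maximum sum: 11

The maximum subarray is [0, 11] with sum 11. This subarray runs from index 0 to index 1.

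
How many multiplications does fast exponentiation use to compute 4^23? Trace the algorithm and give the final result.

Computing 4^23 by squaring (build up from 4^1; each line after the first costs one multiplication):

4^1 = 4
4^2 = (4^1)^2 = 4^2 = 16
4^4 = (4^2)^2 = 16^2 = 256
4^5 = 4 * 4^4 = 4 * 256 = 1024
4^10 = (4^5)^2 = 1024^2 = 1048576
4^11 = 4 * 4^10 = 4 * 1048576 = 4194304
4^22 = (4^11)^2 = 4194304^2 = 17592186044416
4^23 = 4 * 4^22 = 4 * 17592186044416 = 70368744177664

Result: 70368744177664
Multiplications needed: 7 (7 lines after 4^1)

4^23 = 70368744177664. Using exponentiation by squaring, this requires 7 multiplications. The key idea: if the exponent is even, square the half-power; if odd, multiply by the base once.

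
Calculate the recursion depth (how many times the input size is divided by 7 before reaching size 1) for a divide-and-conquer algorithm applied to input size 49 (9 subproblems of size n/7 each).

For divide and conquer with division factor 7:

Problem sizes at each level:
Level 0: 49
Level 1: 7
Level 2: 1

The root is level 0 and the size-1 base case is level 2 (the tree spans levels 0 through 2, i.e. 3 levels counting the root), so the depth is the number of divisions: log_7(49) = 2

The recursion tree depth is log_7(49) = 2. At each level, the problem size is divided by 7, so it takes 2 divisions to reduce to a base case of size 1. The algorithm makes 9 recursive calls at each level.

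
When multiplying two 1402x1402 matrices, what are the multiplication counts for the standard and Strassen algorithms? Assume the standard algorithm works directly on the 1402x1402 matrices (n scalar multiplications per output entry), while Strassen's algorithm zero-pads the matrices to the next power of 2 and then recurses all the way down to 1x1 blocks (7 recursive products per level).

Matrix multiplication for 1402x1402 matrices:

Strassen's algorithm requires power-of-2 dimensions. Pad 1402x1402 to 2048x2048 (next power of 2).

Standard algorithm: 1402^3 = 2755776808 multiplications
Strassen's algorithm: 7^(log2(2048)) = 7^11 = 1977326743 multiplications
Savings: 2755776808 - 1977326743 = 778450065 multiplications

Standard: 2755776808 multiplications (1402^3). Strassen: 1977326743 multiplications (7^11, after padding to 2048x2048). Strassen reduces 8 recursive multiplications to 7 at each level.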